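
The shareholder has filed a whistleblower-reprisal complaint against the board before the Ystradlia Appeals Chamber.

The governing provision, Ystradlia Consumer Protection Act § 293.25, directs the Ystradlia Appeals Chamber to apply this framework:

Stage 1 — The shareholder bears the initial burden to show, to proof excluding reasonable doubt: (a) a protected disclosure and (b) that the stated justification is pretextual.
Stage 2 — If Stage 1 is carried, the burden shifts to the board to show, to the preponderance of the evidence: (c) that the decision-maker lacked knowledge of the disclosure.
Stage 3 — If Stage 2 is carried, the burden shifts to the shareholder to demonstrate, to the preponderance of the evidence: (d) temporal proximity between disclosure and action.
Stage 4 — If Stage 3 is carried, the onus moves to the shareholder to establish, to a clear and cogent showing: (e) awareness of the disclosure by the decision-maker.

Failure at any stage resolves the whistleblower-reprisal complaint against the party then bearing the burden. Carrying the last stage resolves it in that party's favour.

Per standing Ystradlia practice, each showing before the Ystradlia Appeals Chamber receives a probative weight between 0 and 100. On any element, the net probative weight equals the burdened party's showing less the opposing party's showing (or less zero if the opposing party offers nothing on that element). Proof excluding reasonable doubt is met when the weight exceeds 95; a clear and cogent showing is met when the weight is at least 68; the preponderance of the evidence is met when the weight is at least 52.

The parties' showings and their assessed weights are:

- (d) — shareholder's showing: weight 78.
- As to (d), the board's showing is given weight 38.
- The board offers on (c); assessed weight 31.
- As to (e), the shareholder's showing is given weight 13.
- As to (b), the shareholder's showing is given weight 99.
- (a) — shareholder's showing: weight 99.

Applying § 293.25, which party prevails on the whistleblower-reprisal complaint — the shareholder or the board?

shareholder

Stage 1 — burden on shareholder; standard: proof excluding reasonable doubt (weight exceeds 95).
    (a): 99 > 95 [met]
    (b): 99 > 95 [met]
  All elements met. The burden passes to the board.
Stage 2 — burden on board; standard: the preponderance of the evidence (weight is at least 52).
    (c): 31 < 52 [not met]
  Not every element is met, so the board fails to carry Stage 2.
The shareholder prevails.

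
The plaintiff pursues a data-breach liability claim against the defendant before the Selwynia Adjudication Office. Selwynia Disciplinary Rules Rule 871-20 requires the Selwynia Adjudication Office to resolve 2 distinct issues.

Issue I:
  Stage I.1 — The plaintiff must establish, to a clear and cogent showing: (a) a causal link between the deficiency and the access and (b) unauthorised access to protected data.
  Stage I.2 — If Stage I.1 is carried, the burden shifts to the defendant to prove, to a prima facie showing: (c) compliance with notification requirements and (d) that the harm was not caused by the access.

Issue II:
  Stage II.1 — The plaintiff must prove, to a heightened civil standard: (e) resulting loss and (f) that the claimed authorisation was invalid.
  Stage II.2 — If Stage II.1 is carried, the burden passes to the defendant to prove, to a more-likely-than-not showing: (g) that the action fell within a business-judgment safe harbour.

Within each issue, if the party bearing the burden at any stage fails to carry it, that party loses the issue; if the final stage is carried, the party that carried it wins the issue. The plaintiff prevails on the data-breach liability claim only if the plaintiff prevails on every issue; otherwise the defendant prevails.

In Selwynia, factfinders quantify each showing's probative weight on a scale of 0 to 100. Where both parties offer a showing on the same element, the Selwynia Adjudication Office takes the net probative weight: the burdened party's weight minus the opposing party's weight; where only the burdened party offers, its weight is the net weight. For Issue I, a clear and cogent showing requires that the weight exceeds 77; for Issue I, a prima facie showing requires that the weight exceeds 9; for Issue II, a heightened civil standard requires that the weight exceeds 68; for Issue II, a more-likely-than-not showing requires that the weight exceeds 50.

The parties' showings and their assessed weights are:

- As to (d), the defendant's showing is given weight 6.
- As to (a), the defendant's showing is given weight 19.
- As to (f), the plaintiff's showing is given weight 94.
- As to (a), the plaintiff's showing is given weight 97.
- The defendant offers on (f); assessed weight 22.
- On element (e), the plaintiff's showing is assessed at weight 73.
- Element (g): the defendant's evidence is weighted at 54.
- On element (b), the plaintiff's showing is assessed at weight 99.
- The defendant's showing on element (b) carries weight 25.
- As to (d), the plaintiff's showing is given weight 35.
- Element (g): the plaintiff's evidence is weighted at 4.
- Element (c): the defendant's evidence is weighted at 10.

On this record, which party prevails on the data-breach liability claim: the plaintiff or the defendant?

— Issue I —
Stage I.1 (plaintiff, a clear and cogent showing, weight exceeds 77): (a) net 97−19=78 > 77 — meets; (b) net 99−25=74 ≤ 77 — fails.
  The plaintiff does not carry Stage I.1.
The defendant prevails on this issue.
— Issue II —
Stage II.1 (plaintiff, a heightened civil standard, weight exceeds 68): (e) 73 > 68 — meets; (f) net 94−22=72 > 68 — meets.
  The plaintiff carries Stage II.1; the defendant now bears the burden.
Stage II.2 (defendant, a more-likely-than-not showing, weight exceeds 50): (g) net 54−4=50 ≤ 50 — fails.
  Not every element is met, so the defendant fails to carry Stage II.2.
The plaintiff prevails on this issue.
Per-issue: Issue I → defendant; Issue II → plaintiff. The plaintiff must prevail on every issue; overall, the defendant prevails.

defendant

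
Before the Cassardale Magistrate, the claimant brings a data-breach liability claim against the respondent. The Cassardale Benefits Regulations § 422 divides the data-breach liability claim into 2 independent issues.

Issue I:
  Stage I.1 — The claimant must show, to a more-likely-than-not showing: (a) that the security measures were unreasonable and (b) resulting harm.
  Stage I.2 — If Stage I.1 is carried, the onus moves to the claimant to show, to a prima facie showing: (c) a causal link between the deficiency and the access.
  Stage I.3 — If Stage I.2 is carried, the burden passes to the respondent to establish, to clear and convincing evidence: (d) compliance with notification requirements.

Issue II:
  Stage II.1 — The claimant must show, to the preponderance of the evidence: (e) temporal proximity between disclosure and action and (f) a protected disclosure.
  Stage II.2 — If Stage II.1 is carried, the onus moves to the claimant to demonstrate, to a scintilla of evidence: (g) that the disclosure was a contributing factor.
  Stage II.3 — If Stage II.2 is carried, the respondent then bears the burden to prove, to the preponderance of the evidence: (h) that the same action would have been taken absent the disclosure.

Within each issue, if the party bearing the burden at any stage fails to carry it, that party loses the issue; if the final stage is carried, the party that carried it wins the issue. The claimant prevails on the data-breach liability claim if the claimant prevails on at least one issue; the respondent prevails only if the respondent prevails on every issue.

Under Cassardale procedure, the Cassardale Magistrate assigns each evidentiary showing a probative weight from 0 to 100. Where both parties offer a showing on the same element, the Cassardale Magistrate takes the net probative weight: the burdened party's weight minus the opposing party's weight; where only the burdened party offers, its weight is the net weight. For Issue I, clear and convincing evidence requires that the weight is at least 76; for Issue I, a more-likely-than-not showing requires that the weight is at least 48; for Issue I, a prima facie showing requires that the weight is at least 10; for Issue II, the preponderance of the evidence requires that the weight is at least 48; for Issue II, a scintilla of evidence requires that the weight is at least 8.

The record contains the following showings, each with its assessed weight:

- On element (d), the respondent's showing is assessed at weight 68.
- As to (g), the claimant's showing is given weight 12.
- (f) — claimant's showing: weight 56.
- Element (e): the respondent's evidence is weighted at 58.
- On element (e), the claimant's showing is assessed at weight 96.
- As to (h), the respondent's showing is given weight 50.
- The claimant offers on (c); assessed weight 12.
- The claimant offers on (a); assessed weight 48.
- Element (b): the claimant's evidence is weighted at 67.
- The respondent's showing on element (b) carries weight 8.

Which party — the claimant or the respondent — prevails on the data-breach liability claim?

— Issue I —
Stage I.1 — burden on claimant; standard: a more-likely-than-not showing (weight is at least 48).
    (a): 48 ≥ 48 [met]
    (b): 67 − 8 = 59 ≥ 48 [met]
  Stage I.1 carried; the burden remains with the claimant.
Stage I.2 — burden on claimant; standard: a prima facie showing (weight is at least 10).
    (c): 12 ≥ 10 [met]
  The claimant carries Stage I.2; the respondent now bears the burden.
Stage I.3 — burden on respondent; standard: clear and convincing evidence (weight is at least 76).
    (d): 68 < 76 [not met]
  The respondent does not carry Stage I.3.
So the claimant prevails on this issue.
— Issue II —
At Stage II.1 the claimant must meet the preponderance of the evidence (weight is at least 48): on (e) the weight is 96 less the opposing 58 gives net 38, < 48, so (e) does not meet the standard; on (f) the weight is 56, ≥ 48, so (f) meets the standard.
  Not every element is met, so the claimant fails to carry Stage II.1.
The respondent prevails on this issue.
Per-issue: Issue I → claimant; Issue II → respondent. The claimant must prevail on at least one issue; overall, the claimant prevails.

claimant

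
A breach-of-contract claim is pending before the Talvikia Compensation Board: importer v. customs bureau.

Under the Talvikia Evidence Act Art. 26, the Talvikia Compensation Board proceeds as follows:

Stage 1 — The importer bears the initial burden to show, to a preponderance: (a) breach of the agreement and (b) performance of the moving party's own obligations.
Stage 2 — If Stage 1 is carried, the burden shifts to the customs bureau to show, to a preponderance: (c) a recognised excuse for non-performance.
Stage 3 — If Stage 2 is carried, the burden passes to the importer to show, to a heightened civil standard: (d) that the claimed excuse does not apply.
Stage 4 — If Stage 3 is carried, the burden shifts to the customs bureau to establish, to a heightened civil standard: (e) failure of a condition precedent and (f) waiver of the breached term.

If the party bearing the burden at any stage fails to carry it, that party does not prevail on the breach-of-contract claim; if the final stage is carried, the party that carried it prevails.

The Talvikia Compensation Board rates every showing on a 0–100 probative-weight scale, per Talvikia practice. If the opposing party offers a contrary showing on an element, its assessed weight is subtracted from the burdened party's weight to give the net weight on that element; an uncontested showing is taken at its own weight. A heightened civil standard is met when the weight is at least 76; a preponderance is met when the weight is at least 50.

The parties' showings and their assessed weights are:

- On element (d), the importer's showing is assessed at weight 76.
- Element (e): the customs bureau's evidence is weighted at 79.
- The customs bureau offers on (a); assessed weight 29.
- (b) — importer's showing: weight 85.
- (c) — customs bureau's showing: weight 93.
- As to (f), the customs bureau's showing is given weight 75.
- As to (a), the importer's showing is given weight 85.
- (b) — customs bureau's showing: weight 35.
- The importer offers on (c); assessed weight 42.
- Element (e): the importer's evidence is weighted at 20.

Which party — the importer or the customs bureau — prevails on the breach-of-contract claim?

importer

At Stage 1 the importer must meet a preponderance (weight is at least 50): on (a) the weight is 85 less the opposing 29 gives net 56, ≥ 50, so (a) meets the standard; on (b) the weight is 85 less the opposing 35 gives net 50, ≥ 50, so (b) meets the standard.
  All elements met. The burden passes to the customs bureau.
At Stage 2 the customs bureau must meet a preponderance (weight is at least 50): on (c) the weight is 93 less the opposing 42 gives net 51, which does reach 50, so (c) meets the standard.
  Stage 2 carried; the burden shifts to the importer.
At Stage 3 the importer must meet a heightened civil standard (weight is at least 76): on (d) the weight is 76, which does reach 76, so (d) meets the standard.
  Stage 3 carried; the burden shifts to the customs bureau.
At Stage 4 the customs bureau must meet a heightened civil standard (weight is at least 76): on (e) the weight is 79 less the opposing 20 gives net 59, < 76, so (e) does not meet the standard; on (f) the weight is 75, which does not reach 76, so (f) does not meet the standard.
  The customs bureau does not carry Stage 4.
So the importer prevails.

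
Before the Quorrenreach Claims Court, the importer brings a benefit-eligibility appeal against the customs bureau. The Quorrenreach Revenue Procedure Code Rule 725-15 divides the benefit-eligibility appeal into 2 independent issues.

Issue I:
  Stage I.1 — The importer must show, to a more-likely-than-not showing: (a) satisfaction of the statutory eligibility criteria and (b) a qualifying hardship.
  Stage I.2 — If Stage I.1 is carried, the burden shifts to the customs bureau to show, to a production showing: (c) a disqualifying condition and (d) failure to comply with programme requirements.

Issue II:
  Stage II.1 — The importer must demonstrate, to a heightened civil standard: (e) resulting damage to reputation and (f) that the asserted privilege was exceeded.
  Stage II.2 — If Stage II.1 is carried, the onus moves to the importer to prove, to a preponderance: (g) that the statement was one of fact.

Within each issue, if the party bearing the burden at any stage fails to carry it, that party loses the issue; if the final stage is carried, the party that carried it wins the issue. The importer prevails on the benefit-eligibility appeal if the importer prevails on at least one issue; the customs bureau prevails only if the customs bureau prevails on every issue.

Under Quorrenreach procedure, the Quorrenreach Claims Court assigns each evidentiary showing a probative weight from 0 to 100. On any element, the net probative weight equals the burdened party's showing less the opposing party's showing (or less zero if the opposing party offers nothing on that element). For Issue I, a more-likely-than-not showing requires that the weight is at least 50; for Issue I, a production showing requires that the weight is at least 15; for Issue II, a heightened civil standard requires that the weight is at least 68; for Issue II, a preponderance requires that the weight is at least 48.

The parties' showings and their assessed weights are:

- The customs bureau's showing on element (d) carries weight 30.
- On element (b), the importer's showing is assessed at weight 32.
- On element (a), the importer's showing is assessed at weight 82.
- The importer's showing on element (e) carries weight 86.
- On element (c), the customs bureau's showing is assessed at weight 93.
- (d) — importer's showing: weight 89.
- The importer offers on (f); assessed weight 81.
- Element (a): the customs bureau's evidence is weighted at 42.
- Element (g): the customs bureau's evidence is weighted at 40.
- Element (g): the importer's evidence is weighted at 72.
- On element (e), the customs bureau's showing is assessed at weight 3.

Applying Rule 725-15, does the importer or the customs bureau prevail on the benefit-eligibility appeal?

customs bureau

— Issue I —
Stage I.1 — burden on importer; standard: a more-likely-than-not showing (weight is at least 50).
    (a): 82 − 42 = 40 < 50 [not met]
    (b): 32 < 50 [not met]
  Not every element is met, so the importer fails to carry Stage I.1.
The customs bureau prevails on this issue.
— Issue II —
Stage II.1 (importer, a heightened civil standard, weight is at least 68): (e) net 86−3=83 ≥ 68 — meets; (f) 81 ≥ 68 — meets.
  All elements met. The importer retains the burden for Stage II.2.
Stage II.2 (importer, a preponderance, weight is at least 48): (g) net 72−40=32 < 48 — fails.
  Not every element is met, so the importer fails to carry Stage II.2.
The analysis ends at Stage II.2; the customs bureau prevails on this issue.
Per-issue: Issue I → customs bureau; Issue II → customs bureau. The importer must prevail on at least one issue; overall, the customs bureau prevails.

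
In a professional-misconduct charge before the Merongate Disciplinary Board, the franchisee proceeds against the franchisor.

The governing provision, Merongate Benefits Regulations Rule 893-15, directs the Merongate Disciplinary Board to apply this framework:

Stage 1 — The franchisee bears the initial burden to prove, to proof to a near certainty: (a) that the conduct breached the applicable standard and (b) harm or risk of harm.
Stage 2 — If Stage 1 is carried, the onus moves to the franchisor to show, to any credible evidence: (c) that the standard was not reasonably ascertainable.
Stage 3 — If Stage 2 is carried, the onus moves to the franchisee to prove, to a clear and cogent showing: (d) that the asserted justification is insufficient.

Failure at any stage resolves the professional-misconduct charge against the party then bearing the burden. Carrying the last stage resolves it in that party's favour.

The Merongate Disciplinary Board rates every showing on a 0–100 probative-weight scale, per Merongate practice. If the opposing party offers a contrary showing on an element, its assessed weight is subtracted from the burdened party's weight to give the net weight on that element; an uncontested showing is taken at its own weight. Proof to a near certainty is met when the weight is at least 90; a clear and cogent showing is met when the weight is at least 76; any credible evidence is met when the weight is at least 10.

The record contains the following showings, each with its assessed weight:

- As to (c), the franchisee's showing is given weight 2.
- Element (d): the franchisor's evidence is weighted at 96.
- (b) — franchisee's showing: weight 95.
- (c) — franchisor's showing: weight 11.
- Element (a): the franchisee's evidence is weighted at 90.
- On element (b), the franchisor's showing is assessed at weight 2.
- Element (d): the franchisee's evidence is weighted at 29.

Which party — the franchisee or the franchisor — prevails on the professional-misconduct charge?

At Stage 1 the franchisee must meet proof to a near certainty (weight is at least 90): on (a) the weight is 90, ≥ 90, so (a) meets the standard; on (b) the weight is 95 less the opposing 2 gives net 93, which does reach 90, so (b) meets the standard.
  All elements met. The burden passes to the franchisor.
At Stage 2 the franchisor must meet any credible evidence (weight is at least 10): on (c) the weight is 11 less the opposing 2 gives net 9, which does not reach 10, so (c) does not meet the standard.
  Not every element is met, so the franchisor fails to carry Stage 2.
So the franchisee prevails.

franchisee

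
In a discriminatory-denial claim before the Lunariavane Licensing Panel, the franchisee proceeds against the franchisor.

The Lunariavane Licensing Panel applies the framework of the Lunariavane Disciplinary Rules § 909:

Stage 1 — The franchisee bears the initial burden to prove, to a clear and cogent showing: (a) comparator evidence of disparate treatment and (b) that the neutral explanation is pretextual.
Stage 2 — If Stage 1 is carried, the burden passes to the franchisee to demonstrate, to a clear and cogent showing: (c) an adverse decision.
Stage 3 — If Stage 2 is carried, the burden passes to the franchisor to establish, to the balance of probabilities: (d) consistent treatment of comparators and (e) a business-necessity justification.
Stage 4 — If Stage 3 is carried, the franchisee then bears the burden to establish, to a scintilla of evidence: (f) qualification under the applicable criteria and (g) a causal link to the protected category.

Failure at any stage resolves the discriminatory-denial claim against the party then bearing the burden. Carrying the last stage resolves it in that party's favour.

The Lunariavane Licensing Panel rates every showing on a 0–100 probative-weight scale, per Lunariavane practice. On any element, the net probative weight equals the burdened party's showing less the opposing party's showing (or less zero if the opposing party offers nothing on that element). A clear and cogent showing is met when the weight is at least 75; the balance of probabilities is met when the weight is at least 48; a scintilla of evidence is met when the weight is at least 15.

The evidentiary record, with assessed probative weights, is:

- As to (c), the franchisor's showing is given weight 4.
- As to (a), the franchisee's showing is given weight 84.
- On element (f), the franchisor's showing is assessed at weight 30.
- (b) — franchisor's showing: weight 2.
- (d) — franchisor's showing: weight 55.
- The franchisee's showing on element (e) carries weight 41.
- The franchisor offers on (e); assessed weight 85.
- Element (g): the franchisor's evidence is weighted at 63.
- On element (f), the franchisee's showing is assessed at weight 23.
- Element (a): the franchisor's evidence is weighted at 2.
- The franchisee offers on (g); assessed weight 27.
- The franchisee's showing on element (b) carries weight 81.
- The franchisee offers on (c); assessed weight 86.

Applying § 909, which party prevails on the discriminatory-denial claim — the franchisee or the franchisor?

At Stage 1 the franchisee must meet a clear and cogent showing (weight is at least 75): on (a) the weight is 84 less the opposing 2 gives net 82, which does reach 75, so (a) meets the standard; on (b) the weight is 81 less the opposing 2 gives net 79, which does reach 75, so (b) meets the standard.
  Stage 1 is satisfied; the franchisee continues to bear the burden.
At Stage 2 the franchisee must meet a clear and cogent showing (weight is at least 75): on (c) the weight is 86 less the opposing 4 gives net 82, which does reach 75, so (c) meets the standard.
  Stage 2 is satisfied; the onus moves to the franchisor.
At Stage 3 the franchisor must meet the balance of probabilities (weight is at least 48): on (d) the weight is 55, ≥ 48, so (d) meets the standard; on (e) the weight is 85 less the opposing 41 gives net 44, < 48, so (e) does not meet the standard.
  The franchisor does not carry Stage 3.
The analysis ends at Stage 3; the franchisee prevails.

franchisee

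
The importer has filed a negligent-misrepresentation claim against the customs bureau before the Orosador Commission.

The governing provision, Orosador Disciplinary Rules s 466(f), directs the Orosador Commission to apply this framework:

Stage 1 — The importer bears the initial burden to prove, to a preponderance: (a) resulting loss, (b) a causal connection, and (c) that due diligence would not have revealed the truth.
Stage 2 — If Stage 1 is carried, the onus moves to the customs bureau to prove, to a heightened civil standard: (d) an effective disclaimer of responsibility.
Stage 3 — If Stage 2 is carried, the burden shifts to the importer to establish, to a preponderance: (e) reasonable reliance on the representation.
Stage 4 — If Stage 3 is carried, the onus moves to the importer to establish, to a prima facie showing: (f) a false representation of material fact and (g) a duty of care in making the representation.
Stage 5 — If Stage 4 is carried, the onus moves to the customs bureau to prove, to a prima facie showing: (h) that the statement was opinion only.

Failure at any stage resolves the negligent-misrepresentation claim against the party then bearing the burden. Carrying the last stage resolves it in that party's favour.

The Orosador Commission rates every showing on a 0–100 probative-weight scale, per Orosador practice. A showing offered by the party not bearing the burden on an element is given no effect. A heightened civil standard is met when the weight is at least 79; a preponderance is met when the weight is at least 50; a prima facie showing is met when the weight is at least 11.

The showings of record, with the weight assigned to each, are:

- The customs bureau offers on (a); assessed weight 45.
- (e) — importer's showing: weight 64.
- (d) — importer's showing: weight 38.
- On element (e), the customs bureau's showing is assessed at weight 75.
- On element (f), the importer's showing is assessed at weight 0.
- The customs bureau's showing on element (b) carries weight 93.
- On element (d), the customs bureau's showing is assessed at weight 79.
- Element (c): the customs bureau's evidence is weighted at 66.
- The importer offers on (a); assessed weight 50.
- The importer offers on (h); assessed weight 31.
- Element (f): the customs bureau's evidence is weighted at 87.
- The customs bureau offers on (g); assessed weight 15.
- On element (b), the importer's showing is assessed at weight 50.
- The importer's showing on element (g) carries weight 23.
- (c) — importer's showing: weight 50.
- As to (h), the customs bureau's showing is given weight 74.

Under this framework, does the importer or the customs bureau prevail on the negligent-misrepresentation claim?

customs bureau

Stage 1 (importer, a preponderance, weight is at least 50): (a) 50 (customs bureau's 45 disregarded) ≥ 50 — meets; (b) 50 (customs bureau's 93 disregarded) ≥ 50 — meets; (c) 50 (customs bureau's 66 disregarded) ≥ 50 — meets.
  Stage 1 is satisfied; the onus moves to the customs bureau.
Stage 2 (customs bureau, a heightened civil standard, weight is at least 79): (d) 79 (importer's 38 disregarded) ≥ 79 — meets.
  All elements met. The burden passes to the importer.
Stage 3 (importer, a preponderance, weight is at least 50): (e) 64 (customs bureau's 75 disregarded) ≥ 50 — meets.
  Stage 3 is satisfied; the importer continues to bear the burden.
Stage 4 (importer, a prima facie showing, weight is at least 11): (f) 0 (customs bureau's 87 disregarded) < 11 — fails; (g) 23 (customs bureau's 15 disregarded) ≥ 11 — meets.
  The importer does not carry Stage 4.
The customs bureau prevails.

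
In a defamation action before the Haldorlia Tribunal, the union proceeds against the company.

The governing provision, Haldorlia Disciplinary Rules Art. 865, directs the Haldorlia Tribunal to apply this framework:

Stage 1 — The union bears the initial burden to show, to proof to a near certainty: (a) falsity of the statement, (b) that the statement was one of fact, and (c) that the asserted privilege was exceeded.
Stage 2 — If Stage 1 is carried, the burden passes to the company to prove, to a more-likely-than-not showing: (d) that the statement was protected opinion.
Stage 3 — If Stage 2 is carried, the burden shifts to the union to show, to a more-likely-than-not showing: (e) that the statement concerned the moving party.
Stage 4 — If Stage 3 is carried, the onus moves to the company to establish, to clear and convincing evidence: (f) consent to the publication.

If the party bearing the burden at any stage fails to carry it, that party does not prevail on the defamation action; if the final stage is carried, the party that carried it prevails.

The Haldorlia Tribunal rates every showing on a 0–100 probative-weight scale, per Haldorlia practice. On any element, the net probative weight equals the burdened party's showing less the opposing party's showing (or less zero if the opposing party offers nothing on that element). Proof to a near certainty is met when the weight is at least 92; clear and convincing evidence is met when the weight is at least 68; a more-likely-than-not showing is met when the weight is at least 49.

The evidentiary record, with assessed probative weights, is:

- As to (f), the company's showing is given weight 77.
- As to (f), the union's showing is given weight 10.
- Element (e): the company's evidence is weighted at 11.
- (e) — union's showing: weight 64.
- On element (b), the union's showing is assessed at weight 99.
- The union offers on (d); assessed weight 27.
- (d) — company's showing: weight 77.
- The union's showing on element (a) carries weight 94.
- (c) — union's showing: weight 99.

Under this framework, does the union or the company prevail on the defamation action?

union

Stage 1 — burden on union; standard: proof to a near certainty (weight is at least 92).
    (a): 94 ≥ 92 [met]
    (b): 99 ≥ 92 [met]
    (c): 99 ≥ 92 [met]
  Stage 1 carried; the burden shifts to the company.
Stage 2 — burden on company; standard: a more-likely-than-not showing (weight is at least 49).
    (d): 77 − 27 = 50 ≥ 49 [met]
  Stage 2 carried; the burden shifts to the union.
Stage 3 — burden on union; standard: a more-likely-than-not showing (weight is at least 49).
    (e): 64 − 11 = 53 ≥ 49 [met]
  All elements met. The burden passes to the company.
Stage 4 — burden on company; standard: clear and convincing evidence (weight is at least 68).
    (f): 77 − 10 = 67 < 68 [not met]
  The company does not carry Stage 4.
The union prevails.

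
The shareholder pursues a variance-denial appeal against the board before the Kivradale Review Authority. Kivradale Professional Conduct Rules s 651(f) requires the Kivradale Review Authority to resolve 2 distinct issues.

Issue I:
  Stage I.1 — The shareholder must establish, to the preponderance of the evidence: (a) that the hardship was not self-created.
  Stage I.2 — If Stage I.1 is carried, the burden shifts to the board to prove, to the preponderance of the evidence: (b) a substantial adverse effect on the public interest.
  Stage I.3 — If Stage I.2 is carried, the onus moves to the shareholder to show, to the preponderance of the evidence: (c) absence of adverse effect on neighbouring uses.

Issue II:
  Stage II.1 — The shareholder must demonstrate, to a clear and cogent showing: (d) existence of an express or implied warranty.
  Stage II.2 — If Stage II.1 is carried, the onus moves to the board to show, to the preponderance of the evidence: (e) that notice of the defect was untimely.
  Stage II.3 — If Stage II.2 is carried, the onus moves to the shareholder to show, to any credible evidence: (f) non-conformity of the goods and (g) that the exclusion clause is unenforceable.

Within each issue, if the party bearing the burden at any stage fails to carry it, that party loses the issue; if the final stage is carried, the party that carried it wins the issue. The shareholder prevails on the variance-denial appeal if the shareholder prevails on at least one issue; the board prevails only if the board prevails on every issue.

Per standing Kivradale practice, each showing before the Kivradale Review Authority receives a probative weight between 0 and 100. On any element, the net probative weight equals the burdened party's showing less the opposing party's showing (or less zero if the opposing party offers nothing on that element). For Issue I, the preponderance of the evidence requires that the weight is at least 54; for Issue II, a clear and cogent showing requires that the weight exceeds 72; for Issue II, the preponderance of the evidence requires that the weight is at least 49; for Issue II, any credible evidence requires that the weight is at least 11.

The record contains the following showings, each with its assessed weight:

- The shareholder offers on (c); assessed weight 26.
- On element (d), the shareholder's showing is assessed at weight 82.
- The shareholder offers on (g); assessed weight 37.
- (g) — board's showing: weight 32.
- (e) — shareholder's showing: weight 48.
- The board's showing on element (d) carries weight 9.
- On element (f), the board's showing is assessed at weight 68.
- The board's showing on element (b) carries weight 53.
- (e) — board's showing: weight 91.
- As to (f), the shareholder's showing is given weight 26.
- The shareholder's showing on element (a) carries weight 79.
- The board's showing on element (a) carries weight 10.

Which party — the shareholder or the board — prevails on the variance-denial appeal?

— Issue I —
Stage I.1 — burden on shareholder; standard: the preponderance of the evidence (weight is at least 54).
    (a): 79 − 10 = 69 ≥ 54 [met]
  Stage I.1 carried; the burden shifts to the board.
Stage I.2 — burden on board; standard: the preponderance of the evidence (weight is at least 54).
    (b): 53 < 54 [not met]
  Stage I.2 not carried; the board fails its burden.
The shareholder prevails on this issue.
— Issue II —
Stage II.1 — burden on shareholder; standard: a clear and cogent showing (weight exceeds 72).
    (d): 82 − 9 = 73 > 72 [met]
  Stage II.1 carried; the burden shifts to the board.
Stage II.2 — burden on board; standard: the preponderance of the evidence (weight is at least 49).
    (e): 91 − 48 = 43 < 49 [not met]
  Not every element is met, so the board fails to carry Stage II.2.
So the shareholder prevails on this issue.
Per-issue: Issue I → shareholder; Issue II → shareholder. The shareholder must prevail on at least one issue; overall, the shareholder prevails.

shareholder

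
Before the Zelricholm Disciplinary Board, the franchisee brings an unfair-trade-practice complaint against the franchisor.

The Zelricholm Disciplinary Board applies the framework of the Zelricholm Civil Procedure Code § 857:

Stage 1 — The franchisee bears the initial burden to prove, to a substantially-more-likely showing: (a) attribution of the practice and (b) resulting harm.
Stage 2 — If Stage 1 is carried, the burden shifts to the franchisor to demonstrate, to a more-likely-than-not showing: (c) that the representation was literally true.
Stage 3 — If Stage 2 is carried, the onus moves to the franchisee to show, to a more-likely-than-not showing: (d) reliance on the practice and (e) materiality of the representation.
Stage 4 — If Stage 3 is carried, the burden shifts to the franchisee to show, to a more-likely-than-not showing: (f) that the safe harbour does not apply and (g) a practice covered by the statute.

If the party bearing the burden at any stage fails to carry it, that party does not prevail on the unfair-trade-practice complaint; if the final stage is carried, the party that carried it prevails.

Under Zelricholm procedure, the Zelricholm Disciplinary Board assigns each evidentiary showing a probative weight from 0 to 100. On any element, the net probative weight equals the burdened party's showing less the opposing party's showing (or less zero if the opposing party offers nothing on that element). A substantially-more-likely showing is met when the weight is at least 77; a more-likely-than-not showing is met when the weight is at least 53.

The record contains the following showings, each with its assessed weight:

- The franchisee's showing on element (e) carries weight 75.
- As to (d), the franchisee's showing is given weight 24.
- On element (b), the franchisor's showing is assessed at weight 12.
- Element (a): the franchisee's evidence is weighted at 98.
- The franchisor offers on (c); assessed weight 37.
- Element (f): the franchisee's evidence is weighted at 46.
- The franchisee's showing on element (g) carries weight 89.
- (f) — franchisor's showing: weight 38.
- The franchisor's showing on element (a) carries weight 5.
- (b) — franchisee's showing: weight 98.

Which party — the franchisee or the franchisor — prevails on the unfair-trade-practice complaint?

At Stage 1 the franchisee must meet a substantially-more-likely showing (weight is at least 77): on (a) the weight is 98 less the opposing 5 gives net 93, ≥ 77, so (a) meets the standard; on (b) the weight is 98 less the opposing 12 gives net 86, ≥ 77, so (b) meets the standard.
  Stage 1 carried; the burden shifts to the franchisor.
At Stage 2 the franchisor must meet a more-likely-than-not showing (weight is at least 53): on (c) the weight is 37, < 53, so (c) does not meet the standard.
  Not every element is met, so the franchisor fails to carry Stage 2.
The analysis ends at Stage 2; the franchisee prevails.

franchisee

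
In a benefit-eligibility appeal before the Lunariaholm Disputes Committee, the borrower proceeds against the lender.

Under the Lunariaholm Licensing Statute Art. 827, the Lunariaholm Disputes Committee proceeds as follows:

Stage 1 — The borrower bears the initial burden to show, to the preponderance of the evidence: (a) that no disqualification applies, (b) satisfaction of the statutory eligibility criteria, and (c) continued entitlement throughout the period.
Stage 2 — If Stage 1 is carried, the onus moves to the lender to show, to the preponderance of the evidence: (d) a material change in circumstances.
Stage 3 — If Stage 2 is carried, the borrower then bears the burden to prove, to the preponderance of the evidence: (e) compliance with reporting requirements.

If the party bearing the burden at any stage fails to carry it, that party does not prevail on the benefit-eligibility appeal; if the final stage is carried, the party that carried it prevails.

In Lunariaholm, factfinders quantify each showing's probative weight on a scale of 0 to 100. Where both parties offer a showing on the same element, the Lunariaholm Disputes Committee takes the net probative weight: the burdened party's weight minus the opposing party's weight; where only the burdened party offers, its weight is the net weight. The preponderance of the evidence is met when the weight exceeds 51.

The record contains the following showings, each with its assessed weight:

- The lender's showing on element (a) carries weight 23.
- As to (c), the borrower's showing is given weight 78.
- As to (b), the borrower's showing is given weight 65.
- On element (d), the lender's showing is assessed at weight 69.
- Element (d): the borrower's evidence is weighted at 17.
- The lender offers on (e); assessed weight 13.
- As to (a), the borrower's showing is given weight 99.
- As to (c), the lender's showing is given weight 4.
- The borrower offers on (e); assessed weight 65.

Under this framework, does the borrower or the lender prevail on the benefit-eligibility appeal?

borrower

At Stage 1 the borrower must meet the preponderance of the evidence (weight exceeds 51): on (a) the weight is 99 less the opposing 23 gives net 76, > 51, so (a) meets the standard; on (b) the weight is 65, which does exceed 51, so (b) meets the standard; on (c) the weight is 78 less the opposing 4 gives net 74, which does exceed 51, so (c) meets the standard.
  All elements met. The burden passes to the lender.
At Stage 2 the lender must meet the preponderance of the evidence (weight exceeds 51): on (d) the weight is 69 less the opposing 17 gives net 52, which does exceed 51, so (d) meets the standard.
  All elements met. The burden passes to the borrower.
At Stage 3 the borrower must meet the preponderance of the evidence (weight exceeds 51): on (e) the weight is 65 less the opposing 13 gives net 52, which does exceed 51, so (e) meets the standard.
  All elements met at the final stage.
All stages carried — the borrower prevails.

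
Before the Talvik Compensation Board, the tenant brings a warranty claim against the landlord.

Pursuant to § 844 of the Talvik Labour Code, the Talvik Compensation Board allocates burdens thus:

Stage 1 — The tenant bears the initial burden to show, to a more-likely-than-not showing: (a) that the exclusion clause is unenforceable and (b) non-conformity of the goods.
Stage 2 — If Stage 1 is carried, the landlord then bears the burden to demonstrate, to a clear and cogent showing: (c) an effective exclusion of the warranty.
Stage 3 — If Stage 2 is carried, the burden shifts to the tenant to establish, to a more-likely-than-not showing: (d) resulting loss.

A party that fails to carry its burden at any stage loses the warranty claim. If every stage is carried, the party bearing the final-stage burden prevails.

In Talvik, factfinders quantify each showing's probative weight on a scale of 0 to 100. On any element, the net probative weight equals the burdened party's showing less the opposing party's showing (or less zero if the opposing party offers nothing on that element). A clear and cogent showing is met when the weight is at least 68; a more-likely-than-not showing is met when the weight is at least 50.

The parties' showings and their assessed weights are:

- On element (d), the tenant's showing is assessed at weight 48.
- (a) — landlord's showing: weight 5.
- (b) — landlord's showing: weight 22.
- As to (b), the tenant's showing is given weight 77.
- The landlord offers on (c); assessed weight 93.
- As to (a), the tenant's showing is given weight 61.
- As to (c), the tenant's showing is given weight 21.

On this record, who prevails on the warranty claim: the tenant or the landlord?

Stage 1 — burden on tenant; standard: a more-likely-than-not showing (weight is at least 50).
    (a): 61 − 5 = 56 ≥ 50 [met]
    (b): 77 − 22 = 55 ≥ 50 [met]
  Stage 1 carried; the burden shifts to the landlord.
Stage 2 — burden on landlord; standard: a clear and cogent showing (weight is at least 68).
    (c): 93 − 21 = 72 ≥ 68 [met]
  Stage 2 is satisfied; the onus moves to the tenant.
Stage 3 — burden on tenant; standard: a more-likely-than-not showing (weight is at least 50).
    (d): 48 < 50 [not met]
  Not every element is met, so the tenant fails to carry Stage 3.
The landlord prevails.

landlord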